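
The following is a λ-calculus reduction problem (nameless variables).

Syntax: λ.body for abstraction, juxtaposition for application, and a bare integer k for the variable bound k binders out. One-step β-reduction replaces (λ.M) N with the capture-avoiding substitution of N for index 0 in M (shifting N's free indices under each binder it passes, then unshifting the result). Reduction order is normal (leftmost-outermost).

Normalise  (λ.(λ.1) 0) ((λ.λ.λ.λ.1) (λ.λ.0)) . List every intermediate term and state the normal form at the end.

  start: (λ.(λ.1) 0) ((λ.λ.λ.λ.1) (λ.λ.0))
  step 1: (λ.(λ.λ.λ.λ.1) (λ.λ.0)) ((λ.λ.λ.λ.1) (λ.λ.0))
  step 2: (λ.λ.λ.λ.1) (λ.λ.0)
  step 3: λ.λ.λ.1

Answer: normal form = λ.λ.λ.1  (in 3 steps)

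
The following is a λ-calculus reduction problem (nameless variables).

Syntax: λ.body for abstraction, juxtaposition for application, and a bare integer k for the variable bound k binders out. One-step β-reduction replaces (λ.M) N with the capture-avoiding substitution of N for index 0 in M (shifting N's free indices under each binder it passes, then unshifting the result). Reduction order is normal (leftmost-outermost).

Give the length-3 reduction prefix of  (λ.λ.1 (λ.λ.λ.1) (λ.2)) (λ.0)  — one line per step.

Answer: after 3 steps: λ.λ.λ.1

Derivation:
  start: (λ.λ.1 (λ.λ.λ.1) (λ.2)) (λ.0)
  [1] λ.(λ.0) (λ.λ.λ.1) (λ.λ.0)
  [2] λ.(λ.λ.λ.1) (λ.λ.0)
  [3] λ.λ.λ.1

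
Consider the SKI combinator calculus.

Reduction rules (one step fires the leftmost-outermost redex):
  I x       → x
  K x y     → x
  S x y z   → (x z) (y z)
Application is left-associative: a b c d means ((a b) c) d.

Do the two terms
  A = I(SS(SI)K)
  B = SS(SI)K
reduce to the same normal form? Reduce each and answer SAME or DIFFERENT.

Answer: SAME — A ⇓ SK(SIK), B ⇓ SK(SIK)

Working:
Term A:
  start: I(SS(SI)K)
  →1  SS(SI)K
  →2  SK(SIK)

Term B:
  start: SS(SI)K
  →1  SK(SIK)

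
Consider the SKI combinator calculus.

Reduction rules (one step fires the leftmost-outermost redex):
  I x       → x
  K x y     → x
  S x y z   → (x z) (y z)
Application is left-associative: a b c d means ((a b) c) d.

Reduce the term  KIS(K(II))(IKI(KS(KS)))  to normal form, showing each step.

  start: KIS(K(II))(IKI(KS(KS)))
  →1  I(K(II))(IKI(KS(KS)))
  →2  K(II)(IKI(KS(KS)))
  →3  II
  →4  I

Answer: normal form = I  (in 4 steps)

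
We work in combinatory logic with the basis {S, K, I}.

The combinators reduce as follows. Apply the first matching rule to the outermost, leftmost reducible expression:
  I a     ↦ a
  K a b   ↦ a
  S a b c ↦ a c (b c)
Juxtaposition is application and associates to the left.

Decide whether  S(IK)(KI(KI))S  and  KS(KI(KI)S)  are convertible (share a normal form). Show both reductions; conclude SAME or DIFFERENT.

Answer: SAME — A ⇓ S, B ⇓ S

Derivation:
Term A:
  start: S(IK)(KI(KI))S
  [1] IKS(KI(KI)S)
  [2] KS(KI(KI)S)
  [3] S

Term B:
  start: KS(KI(KI)S)
  [1] S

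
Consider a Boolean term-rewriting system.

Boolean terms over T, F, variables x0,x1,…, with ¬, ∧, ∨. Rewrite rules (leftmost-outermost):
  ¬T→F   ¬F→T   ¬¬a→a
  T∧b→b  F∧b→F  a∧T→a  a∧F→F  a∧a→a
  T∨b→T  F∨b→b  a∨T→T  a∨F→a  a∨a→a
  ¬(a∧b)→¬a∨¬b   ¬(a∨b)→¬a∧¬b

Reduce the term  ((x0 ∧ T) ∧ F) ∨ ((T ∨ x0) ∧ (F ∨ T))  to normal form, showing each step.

Answer: normal form = T  (in 5 steps)

Working:
  start: ((x0 ∧ T) ∧ F) ∨ ((T ∨ x0) ∧ (F ∨ T))
  [1] F ∨ ((T ∨ x0) ∧ (F ∨ T))
  [2] (T ∨ x0) ∧ (F ∨ T)
  [3] T ∧ (F ∨ T)
  [4] F ∨ T
  [5] T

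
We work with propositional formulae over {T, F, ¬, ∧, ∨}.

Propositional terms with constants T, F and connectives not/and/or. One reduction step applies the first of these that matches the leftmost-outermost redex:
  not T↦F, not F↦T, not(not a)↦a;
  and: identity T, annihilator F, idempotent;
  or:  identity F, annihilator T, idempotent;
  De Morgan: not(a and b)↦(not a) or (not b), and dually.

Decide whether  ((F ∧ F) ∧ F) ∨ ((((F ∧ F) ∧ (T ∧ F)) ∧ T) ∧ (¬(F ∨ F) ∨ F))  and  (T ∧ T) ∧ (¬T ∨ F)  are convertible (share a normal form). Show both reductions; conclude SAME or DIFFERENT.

Term A:
  start: ((F ∧ F) ∧ F) ∨ ((((F ∧ F) ∧ (T ∧ F)) ∧ T) ∧ (¬(F ∨ F) ∨ F))
  step 1: F ∨ ((((F ∧ F) ∧ (T ∧ F)) ∧ T) ∧ (¬(F ∨ F) ∨ F))
  step 2: (((F ∧ F) ∧ (T ∧ F)) ∧ T) ∧ (¬(F ∨ F) ∨ F)
  step 3: ((F ∧ F) ∧ (T ∧ F)) ∧ (¬(F ∨ F) ∨ F)
  step 4: (F ∧ (T ∧ F)) ∧ (¬(F ∨ F) ∨ F)
  step 5: F ∧ (¬(F ∨ F) ∨ F)
  step 6: F

Term B:
  start: (T ∧ T) ∧ (¬T ∨ F)
  step 1: T ∧ (¬T ∨ F)
  step 2: ¬T ∨ F
  step 3: ¬T
  step 4: F

Answer: SAME — A ⇓ F, B ⇓ F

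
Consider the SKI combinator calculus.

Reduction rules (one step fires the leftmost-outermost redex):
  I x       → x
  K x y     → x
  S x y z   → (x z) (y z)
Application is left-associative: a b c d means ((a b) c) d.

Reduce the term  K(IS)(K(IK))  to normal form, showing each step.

  start: K(IS)(K(IK))
  →1  IS
  →2  S

Answer: normal form = S  (in 2 steps)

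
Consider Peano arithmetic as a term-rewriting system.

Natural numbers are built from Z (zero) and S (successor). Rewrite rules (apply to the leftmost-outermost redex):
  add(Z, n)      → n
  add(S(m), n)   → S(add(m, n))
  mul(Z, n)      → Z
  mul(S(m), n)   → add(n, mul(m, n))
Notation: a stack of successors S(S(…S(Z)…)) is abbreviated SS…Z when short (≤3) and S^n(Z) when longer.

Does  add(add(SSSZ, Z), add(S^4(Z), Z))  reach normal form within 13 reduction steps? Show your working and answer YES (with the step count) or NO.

  start: add(add(SSSZ, Z), add(S^4(Z), Z))
  [1] add(S(add(SSZ, Z)), add(S^4(Z), Z))
  [2] S(add(add(SSZ, Z), add(S^4(Z), Z)))
  [3] S(add(S(add(SZ, Z)), add(S^4(Z), Z)))
  [4] S(S(add(add(SZ, Z), add(S^4(Z), Z))))
  [5] S(S(add(S(add(Z, Z)), add(S^4(Z), Z))))
  [6] S(S(S(add(add(Z, Z), add(S^4(Z), Z)))))
  [7] S(S(S(add(Z, add(S^4(Z), Z)))))
  [8] S(S(S(add(S^4(Z), Z))))
  [9] S(S(S(S(add(SSSZ, Z)))))
  [10] S(S(S(S(S(add(SSZ, Z))))))
  [11] S(S(S(S(S(S(add(SZ, Z)))))))
  [12] S(S(S(S(S(S(S(add(Z, Z))))))))
  [13] S^7(Z)

Answer: YES — reaches normal form S^7(Z) in 13 ≤ 13 steps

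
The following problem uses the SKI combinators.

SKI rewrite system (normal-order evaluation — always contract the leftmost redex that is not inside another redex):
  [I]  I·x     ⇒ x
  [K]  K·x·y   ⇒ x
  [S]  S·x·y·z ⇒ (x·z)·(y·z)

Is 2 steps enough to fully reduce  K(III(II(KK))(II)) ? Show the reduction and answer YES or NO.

  start: K(III(II(KK))(II))
  →1  K(II(II(KK))(II))
  →2  K(I(II(KK))(II))

Answer: NO — after 2 steps the term is K(I(II(KK))(II)), not yet normal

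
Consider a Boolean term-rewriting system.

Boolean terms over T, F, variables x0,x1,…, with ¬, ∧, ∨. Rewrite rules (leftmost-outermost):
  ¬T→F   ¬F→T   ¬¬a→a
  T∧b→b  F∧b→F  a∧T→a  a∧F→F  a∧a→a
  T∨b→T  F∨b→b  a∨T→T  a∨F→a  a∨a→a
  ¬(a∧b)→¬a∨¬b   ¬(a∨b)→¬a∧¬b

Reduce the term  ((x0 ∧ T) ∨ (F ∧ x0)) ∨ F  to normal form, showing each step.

  start: ((x0 ∧ T) ∨ (F ∧ x0)) ∨ F
  step 1: (x0 ∧ T) ∨ (F ∧ x0)
  step 2: x0 ∨ (F ∧ x0)
  step 3: x0 ∨ F
  step 4: x0

Answer: normal form = x0  (in 4 steps)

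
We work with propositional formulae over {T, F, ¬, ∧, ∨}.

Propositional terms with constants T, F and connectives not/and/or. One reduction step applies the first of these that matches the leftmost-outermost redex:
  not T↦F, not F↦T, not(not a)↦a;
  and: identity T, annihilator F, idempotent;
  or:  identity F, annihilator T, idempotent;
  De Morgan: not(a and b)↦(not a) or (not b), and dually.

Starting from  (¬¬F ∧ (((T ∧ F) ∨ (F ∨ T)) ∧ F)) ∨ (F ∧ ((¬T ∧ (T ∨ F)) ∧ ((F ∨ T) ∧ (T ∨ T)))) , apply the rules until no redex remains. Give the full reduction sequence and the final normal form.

Answer: normal form = F  (in 4 steps)

Derivation:
  start: (¬¬F ∧ (((T ∧ F) ∨ (F ∨ T)) ∧ F)) ∨ (F ∧ ((¬T ∧ (T ∨ F)) ∧ ((F ∨ T) ∧ (T ∨ T))))
  →1  (F ∧ (((T ∧ F) ∨ (F ∨ T)) ∧ F)) ∨ (F ∧ ((¬T ∧ (T ∨ F)) ∧ ((F ∨ T) ∧ (T ∨ T))))
  →2  F ∨ (F ∧ ((¬T ∧ (T ∨ F)) ∧ ((F ∨ T) ∧ (T ∨ T))))
  →3  F ∧ ((¬T ∧ (T ∨ F)) ∧ ((F ∨ T) ∧ (T ∨ T)))
  →4  F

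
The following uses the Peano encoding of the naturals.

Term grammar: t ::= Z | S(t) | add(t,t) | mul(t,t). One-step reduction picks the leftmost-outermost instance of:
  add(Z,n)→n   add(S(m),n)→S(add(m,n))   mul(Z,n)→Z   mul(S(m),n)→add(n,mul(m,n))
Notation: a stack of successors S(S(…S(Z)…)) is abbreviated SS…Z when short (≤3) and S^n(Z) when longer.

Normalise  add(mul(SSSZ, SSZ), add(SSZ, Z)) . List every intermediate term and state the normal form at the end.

Answer: normal form = S^8(Z)  (in 23 steps)

Reduction:
  start: add(mul(SSSZ, SSZ), add(SSZ, Z))
  [1] add(add(SSZ, mul(SSZ, SSZ)), add(SSZ, Z))
  [2] add(S(add(SZ, mul(SSZ, SSZ))), add(SSZ, Z))
  [3] S(add(add(SZ, mul(SSZ, SSZ)), add(SSZ, Z)))
  [4] S(add(S(add(Z, mul(SSZ, SSZ))), add(SSZ, Z)))
  [5] S(S(add(add(Z, mul(SSZ, SSZ)), add(SSZ, Z))))
  [6] S(S(add(mul(SSZ, SSZ), add(SSZ, Z))))
  [7] S(S(add(add(SSZ, mul(SZ, SSZ)), add(SSZ, Z))))
  [8] S(S(add(S(add(SZ, mul(SZ, SSZ))), add(SSZ, Z))))
  [9] S(S(S(add(add(SZ, mul(SZ, SSZ)), add(SSZ, Z)))))
  [10] S(S(S(add(S(add(Z, mul(SZ, SSZ))), add(SSZ, Z)))))
  [11] S(S(S(S(add(add(Z, mul(SZ, SSZ)), add(SSZ, Z))))))
  [12] S(S(S(S(add(mul(SZ, SSZ), add(SSZ, Z))))))
  [13] S(S(S(S(add(add(SSZ, mul(Z, SSZ)), add(SSZ, Z))))))
  [14] S(S(S(S(add(S(add(SZ, mul(Z, SSZ))), add(SSZ, Z))))))
  [15] S(S(S(S(S(add(add(SZ, mul(Z, SSZ)), add(SSZ, Z)))))))
  [16] S(S(S(S(S(add(S(add(Z, mul(Z, SSZ))), add(SSZ, Z)))))))
  [17] S(S(S(S(S(S(add(add(Z, mul(Z, SSZ)), add(SSZ, Z))))))))
  [18] S(S(S(S(S(S(add(mul(Z, SSZ), add(SSZ, Z))))))))
  [19] S(S(S(S(S(S(add(Z, add(SSZ, Z))))))))
  [20] S(S(S(S(S(S(add(SSZ, Z)))))))
  [21] S(S(S(S(S(S(S(add(SZ, Z))))))))
  [22] S(S(S(S(S(S(S(S(add(Z, Z)))))))))
  [23] S^8(Z)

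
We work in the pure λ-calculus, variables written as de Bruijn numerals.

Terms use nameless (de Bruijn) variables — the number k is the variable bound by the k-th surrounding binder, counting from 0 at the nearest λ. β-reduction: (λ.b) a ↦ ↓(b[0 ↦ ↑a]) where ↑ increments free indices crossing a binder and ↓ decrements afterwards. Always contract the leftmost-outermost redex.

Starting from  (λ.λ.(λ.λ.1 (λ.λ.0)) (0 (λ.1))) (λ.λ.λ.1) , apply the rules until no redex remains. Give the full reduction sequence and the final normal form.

Answer: normal form = λ.λ.1 (λ.2) (λ.λ.0)  (in 2 steps)

Working:
  start: (λ.λ.(λ.λ.1 (λ.λ.0)) (0 (λ.1))) (λ.λ.λ.1)
  step 1: λ.(λ.λ.1 (λ.λ.0)) (0 (λ.1))
  step 2: λ.λ.1 (λ.2) (λ.λ.0)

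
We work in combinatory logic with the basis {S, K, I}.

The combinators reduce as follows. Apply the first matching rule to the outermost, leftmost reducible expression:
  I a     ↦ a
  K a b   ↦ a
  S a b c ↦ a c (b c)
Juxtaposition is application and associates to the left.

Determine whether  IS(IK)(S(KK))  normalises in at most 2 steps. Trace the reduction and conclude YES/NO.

Answer: YES — reaches normal form SK(S(KK)) in 2 ≤ 2 steps

Reduction:
  start: IS(IK)(S(KK))
  step 1: S(IK)(S(KK))
  step 2: SK(S(KK))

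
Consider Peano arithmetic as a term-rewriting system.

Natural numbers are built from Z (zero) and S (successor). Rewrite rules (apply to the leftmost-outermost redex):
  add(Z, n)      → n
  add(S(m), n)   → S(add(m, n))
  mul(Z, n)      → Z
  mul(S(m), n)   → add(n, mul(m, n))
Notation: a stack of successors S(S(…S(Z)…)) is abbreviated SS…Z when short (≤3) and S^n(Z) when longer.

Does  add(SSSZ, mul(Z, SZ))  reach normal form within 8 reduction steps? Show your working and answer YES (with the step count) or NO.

  start: add(SSSZ, mul(Z, SZ))
  →1  S(add(SSZ, mul(Z, SZ)))
  →2  S(S(add(SZ, mul(Z, SZ))))
  →3  S(S(S(add(Z, mul(Z, SZ)))))
  →4  S(S(S(mul(Z, SZ))))
  →5  SSSZ

Answer: YES — reaches normal form SSSZ in 5 ≤ 8 steps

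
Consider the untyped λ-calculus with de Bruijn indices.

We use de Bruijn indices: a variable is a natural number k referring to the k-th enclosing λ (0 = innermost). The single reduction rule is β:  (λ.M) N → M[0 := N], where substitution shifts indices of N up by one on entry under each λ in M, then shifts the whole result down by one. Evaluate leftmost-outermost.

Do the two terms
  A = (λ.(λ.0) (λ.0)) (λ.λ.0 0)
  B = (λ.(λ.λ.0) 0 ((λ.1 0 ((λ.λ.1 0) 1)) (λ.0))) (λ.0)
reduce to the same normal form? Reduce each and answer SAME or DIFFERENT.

Answer: SAME — A ⇓ λ.0, B ⇓ λ.0

Derivation:
Term A:
  start: (λ.(λ.0) (λ.0)) (λ.λ.0 0)
  [1] (λ.0) (λ.0)
  [2] λ.0

Term B:
  start: (λ.(λ.λ.0) 0 ((λ.1 0 ((λ.λ.1 0) 1)) (λ.0))) (λ.0)
  [1] (λ.λ.0) (λ.0) ((λ.(λ.0) 0 ((λ.λ.1 0) (λ.0))) (λ.0))
  [2] (λ.0) ((λ.(λ.0) 0 ((λ.λ.1 0) (λ.0))) (λ.0))
  [3] (λ.(λ.0) 0 ((λ.λ.1 0) (λ.0))) (λ.0)
  [4] (λ.0) (λ.0) ((λ.λ.1 0) (λ.0))
  [5] (λ.0) ((λ.λ.1 0) (λ.0))
  [6] (λ.λ.1 0) (λ.0)
  [7] λ.(λ.0) 0
  [8] λ.0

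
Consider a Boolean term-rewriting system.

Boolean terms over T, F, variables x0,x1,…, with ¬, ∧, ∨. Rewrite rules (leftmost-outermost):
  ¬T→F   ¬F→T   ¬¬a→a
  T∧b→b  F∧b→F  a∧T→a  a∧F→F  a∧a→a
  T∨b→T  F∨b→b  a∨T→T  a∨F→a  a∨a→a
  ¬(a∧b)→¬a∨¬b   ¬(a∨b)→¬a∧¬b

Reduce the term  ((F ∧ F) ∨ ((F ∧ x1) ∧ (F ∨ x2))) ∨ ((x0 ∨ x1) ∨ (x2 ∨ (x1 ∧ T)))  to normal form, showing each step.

Answer: normal form = (x0 ∨ x1) ∨ (x2 ∨ x1)  (in 6 steps)

Working:
  start: ((F ∧ F) ∨ ((F ∧ x1) ∧ (F ∨ x2))) ∨ ((x0 ∨ x1) ∨ (x2 ∨ (x1 ∧ T)))
  →1  (F ∨ ((F ∧ x1) ∧ (F ∨ x2))) ∨ ((x0 ∨ x1) ∨ (x2 ∨ (x1 ∧ T)))
  →2  ((F ∧ x1) ∧ (F ∨ x2)) ∨ ((x0 ∨ x1) ∨ (x2 ∨ (x1 ∧ T)))
  →3  (F ∧ (F ∨ x2)) ∨ ((x0 ∨ x1) ∨ (x2 ∨ (x1 ∧ T)))
  →4  F ∨ ((x0 ∨ x1) ∨ (x2 ∨ (x1 ∧ T)))
  →5  (x0 ∨ x1) ∨ (x2 ∨ (x1 ∧ T))
  →6  (x0 ∨ x1) ∨ (x2 ∨ x1)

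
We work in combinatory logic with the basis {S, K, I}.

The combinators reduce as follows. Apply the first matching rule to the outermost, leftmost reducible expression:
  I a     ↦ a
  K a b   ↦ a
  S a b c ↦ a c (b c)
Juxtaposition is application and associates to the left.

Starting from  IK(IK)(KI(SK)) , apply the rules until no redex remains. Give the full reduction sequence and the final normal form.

Answer: normal form = K  (in 3 steps)

Working:
  start: IK(IK)(KI(SK))
  step 1: K(IK)(KI(SK))
  step 2: IK
  step 3: K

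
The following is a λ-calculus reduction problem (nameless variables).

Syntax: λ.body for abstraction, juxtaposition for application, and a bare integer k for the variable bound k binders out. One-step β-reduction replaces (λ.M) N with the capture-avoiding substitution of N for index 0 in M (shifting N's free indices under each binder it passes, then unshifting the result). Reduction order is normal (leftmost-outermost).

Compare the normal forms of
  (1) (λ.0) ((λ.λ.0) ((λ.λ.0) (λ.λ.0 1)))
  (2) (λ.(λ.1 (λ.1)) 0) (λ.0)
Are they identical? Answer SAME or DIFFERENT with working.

Answer: DIFFERENT — A ⇓ λ.0, B ⇓ λ.λ.0

Working:
Term A:
  start: (λ.0) ((λ.λ.0) ((λ.λ.0) (λ.λ.0 1)))
  →1  (λ.λ.0) ((λ.λ.0) (λ.λ.0 1))
  →2  λ.0

Term B:
  start: (λ.(λ.1 (λ.1)) 0) (λ.0)
  →1  (λ.(λ.0) (λ.1)) (λ.0)
  →2  (λ.0) (λ.λ.0)
  →3  λ.λ.0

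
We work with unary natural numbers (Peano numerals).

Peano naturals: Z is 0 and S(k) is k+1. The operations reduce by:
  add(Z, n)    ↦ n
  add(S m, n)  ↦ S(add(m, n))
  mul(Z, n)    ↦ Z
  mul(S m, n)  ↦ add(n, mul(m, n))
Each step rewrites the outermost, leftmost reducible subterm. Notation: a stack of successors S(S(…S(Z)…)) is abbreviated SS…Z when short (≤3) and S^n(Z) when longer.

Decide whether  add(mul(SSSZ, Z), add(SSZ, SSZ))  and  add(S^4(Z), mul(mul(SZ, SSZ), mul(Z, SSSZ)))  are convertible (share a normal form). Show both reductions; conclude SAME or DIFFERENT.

Term A:
  start: add(mul(SSSZ, Z), add(SSZ, SSZ))
  →1  add(add(Z, mul(SSZ, Z)), add(SSZ, SSZ))
  →2  add(mul(SSZ, Z), add(SSZ, SSZ))
  →3  add(add(Z, mul(SZ, Z)), add(SSZ, SSZ))
  →4  add(mul(SZ, Z), add(SSZ, SSZ))
  →5  add(add(Z, mul(Z, Z)), add(SSZ, SSZ))
  →6  add(mul(Z, Z), add(SSZ, SSZ))
  →7  add(Z, add(SSZ, SSZ))
  →8  add(SSZ, SSZ)
  →9  S(add(SZ, SSZ))
  →10  S(S(add(Z, SSZ)))
  →11  S^4(Z)

Term B:
  start: add(S^4(Z), mul(mul(SZ, SSZ), mul(Z, SSSZ)))
  →1  S(add(SSSZ, mul(mul(SZ, SSZ), mul(Z, SSSZ))))
  →2  S(S(add(SSZ, mul(mul(SZ, SSZ), mul(Z, SSSZ)))))
  →3  S(S(S(add(SZ, mul(mul(SZ, SSZ), mul(Z, SSSZ))))))
  →4  S(S(S(S(add(Z, mul(mul(SZ, SSZ), mul(Z, SSSZ)))))))
  →5  S(S(S(S(mul(mul(SZ, SSZ), mul(Z, SSSZ))))))
  →6  S(S(S(S(mul(add(SSZ, mul(Z, SSZ)), mul(Z, SSSZ))))))
  →7  S(S(S(S(mul(S(add(SZ, mul(Z, SSZ))), mul(Z, SSSZ))))))
  →8  S(S(S(S(add(mul(Z, SSSZ), mul(add(SZ, mul(Z, SSZ)), mul(Z, SSSZ)))))))
  →9  S(S(S(S(add(Z, mul(add(SZ, mul(Z, SSZ)), mul(Z, SSSZ)))))))
  →10  S(S(S(S(mul(add(SZ, mul(Z, SSZ)), mul(Z, SSSZ))))))
  →11  S(S(S(S(mul(S(add(Z, mul(Z, SSZ))), mul(Z, SSSZ))))))
  →12  S(S(S(S(add(mul(Z, SSSZ), mul(add(Z, mul(Z, SSZ)), mul(Z, SSSZ)))))))
  →13  S(S(S(S(add(Z, mul(add(Z, mul(Z, SSZ)), mul(Z, SSSZ)))))))
  →14  S(S(S(S(mul(add(Z, mul(Z, SSZ)), mul(Z, SSSZ))))))
  →15  S(S(S(S(mul(mul(Z, SSZ), mul(Z, SSSZ))))))
  →16  S(S(S(S(mul(Z, mul(Z, SSSZ))))))
  →17  S^4(Z)

Answer: SAME — A ⇓ S^4(Z), B ⇓ S^4(Z)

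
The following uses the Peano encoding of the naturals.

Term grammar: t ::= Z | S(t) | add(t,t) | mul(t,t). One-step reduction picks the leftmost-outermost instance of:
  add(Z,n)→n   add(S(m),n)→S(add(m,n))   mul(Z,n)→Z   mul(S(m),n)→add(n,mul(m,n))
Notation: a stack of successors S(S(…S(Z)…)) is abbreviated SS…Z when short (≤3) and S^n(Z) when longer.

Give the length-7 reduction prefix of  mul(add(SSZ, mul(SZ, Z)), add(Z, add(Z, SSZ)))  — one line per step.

  start: mul(add(SSZ, mul(SZ, Z)), add(Z, add(Z, SSZ)))
  [1] mul(S(add(SZ, mul(SZ, Z))), add(Z, add(Z, SSZ)))
  [2] add(add(Z, add(Z, SSZ)), mul(add(SZ, mul(SZ, Z)), add(Z, add(Z, SSZ))))
  [3] add(add(Z, SSZ), mul(add(SZ, mul(SZ, Z)), add(Z, add(Z, SSZ))))
  [4] add(SSZ, mul(add(SZ, mul(SZ, Z)), add(Z, add(Z, SSZ))))
  [5] S(add(SZ, mul(add(SZ, mul(SZ, Z)), add(Z, add(Z, SSZ)))))
  [6] S(S(add(Z, mul(add(SZ, mul(SZ, Z)), add(Z, add(Z, SSZ))))))
  [7] S(S(mul(add(SZ, mul(SZ, Z)), add(Z, add(Z, SSZ)))))

Answer: after 7 steps: S(S(mul(add(SZ, mul(SZ, Z)), add(Z, add(Z, SSZ)))))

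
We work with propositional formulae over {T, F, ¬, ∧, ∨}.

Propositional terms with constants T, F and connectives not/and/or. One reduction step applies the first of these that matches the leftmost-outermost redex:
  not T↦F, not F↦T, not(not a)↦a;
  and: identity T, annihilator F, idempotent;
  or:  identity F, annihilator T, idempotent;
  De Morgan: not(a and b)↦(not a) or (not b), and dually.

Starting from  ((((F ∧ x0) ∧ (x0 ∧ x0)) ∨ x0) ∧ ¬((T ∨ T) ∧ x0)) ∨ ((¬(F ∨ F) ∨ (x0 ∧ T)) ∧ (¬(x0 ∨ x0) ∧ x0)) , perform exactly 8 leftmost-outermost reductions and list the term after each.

Answer: after 8 steps: (x0 ∧ ¬x0) ∨ ((¬(F ∨ F) ∨ (x0 ∧ T)) ∧ (¬(x0 ∨ x0) ∧ x0))

Derivation:
  start: ((((F ∧ x0) ∧ (x0 ∧ x0)) ∨ x0) ∧ ¬((T ∨ T) ∧ x0)) ∨ ((¬(F ∨ F) ∨ (x0 ∧ T)) ∧ (¬(x0 ∨ x0) ∧ x0))
  [1] (((F ∧ (x0 ∧ x0)) ∨ x0) ∧ ¬((T ∨ T) ∧ x0)) ∨ ((¬(F ∨ F) ∨ (x0 ∧ T)) ∧ (¬(x0 ∨ x0) ∧ x0))
  [2] ((F ∨ x0) ∧ ¬((T ∨ T) ∧ x0)) ∨ ((¬(F ∨ F) ∨ (x0 ∧ T)) ∧ (¬(x0 ∨ x0) ∧ x0))
  [3] (x0 ∧ ¬((T ∨ T) ∧ x0)) ∨ ((¬(F ∨ F) ∨ (x0 ∧ T)) ∧ (¬(x0 ∨ x0) ∧ x0))
  [4] (x0 ∧ (¬(T ∨ T) ∨ ¬x0)) ∨ ((¬(F ∨ F) ∨ (x0 ∧ T)) ∧ (¬(x0 ∨ x0) ∧ x0))
  [5] (x0 ∧ ((¬T ∧ ¬T) ∨ ¬x0)) ∨ ((¬(F ∨ F) ∨ (x0 ∧ T)) ∧ (¬(x0 ∨ x0) ∧ x0))
  [6] (x0 ∧ (¬T ∨ ¬x0)) ∨ ((¬(F ∨ F) ∨ (x0 ∧ T)) ∧ (¬(x0 ∨ x0) ∧ x0))
  [7] (x0 ∧ (F ∨ ¬x0)) ∨ ((¬(F ∨ F) ∨ (x0 ∧ T)) ∧ (¬(x0 ∨ x0) ∧ x0))
  [8] (x0 ∧ ¬x0) ∨ ((¬(F ∨ F) ∨ (x0 ∧ T)) ∧ (¬(x0 ∨ x0) ∧ x0))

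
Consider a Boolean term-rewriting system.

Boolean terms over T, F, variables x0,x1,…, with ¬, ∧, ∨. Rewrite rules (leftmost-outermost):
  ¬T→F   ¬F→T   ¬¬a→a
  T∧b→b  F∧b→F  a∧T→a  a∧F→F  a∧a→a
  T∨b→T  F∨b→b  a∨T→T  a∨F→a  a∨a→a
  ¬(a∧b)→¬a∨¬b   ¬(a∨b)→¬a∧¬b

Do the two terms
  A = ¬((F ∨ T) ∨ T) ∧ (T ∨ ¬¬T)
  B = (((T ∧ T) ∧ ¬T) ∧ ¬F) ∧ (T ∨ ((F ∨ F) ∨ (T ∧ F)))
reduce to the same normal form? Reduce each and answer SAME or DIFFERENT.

Term A:
  start: ¬((F ∨ T) ∨ T) ∧ (T ∨ ¬¬T)
  step 1: (¬(F ∨ T) ∧ ¬T) ∧ (T ∨ ¬¬T)
  step 2: ((¬F ∧ ¬T) ∧ ¬T) ∧ (T ∨ ¬¬T)
  step 3: ((T ∧ ¬T) ∧ ¬T) ∧ (T ∨ ¬¬T)
  step 4: (¬T ∧ ¬T) ∧ (T ∨ ¬¬T)
  step 5: ¬T ∧ (T ∨ ¬¬T)
  step 6: F ∧ (T ∨ ¬¬T)
  step 7: F

Term B:
  start: (((T ∧ T) ∧ ¬T) ∧ ¬F) ∧ (T ∨ ((F ∨ F) ∨ (T ∧ F)))
  step 1: ((T ∧ ¬T) ∧ ¬F) ∧ (T ∨ ((F ∨ F) ∨ (T ∧ F)))
  step 2: (¬T ∧ ¬F) ∧ (T ∨ ((F ∨ F) ∨ (T ∧ F)))
  step 3: (F ∧ ¬F) ∧ (T ∨ ((F ∨ F) ∨ (T ∧ F)))
  step 4: F ∧ (T ∨ ((F ∨ F) ∨ (T ∧ F)))
  step 5: F

Answer: SAME — A ⇓ F, B ⇓ F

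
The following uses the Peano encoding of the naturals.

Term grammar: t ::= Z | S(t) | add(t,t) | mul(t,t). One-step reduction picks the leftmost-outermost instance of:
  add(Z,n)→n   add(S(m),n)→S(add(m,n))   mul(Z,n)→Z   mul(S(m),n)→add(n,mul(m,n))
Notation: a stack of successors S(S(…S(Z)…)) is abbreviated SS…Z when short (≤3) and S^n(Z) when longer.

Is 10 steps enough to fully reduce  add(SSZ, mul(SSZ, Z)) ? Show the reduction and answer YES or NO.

  start: add(SSZ, mul(SSZ, Z))
  →1  S(add(SZ, mul(SSZ, Z)))
  →2  S(S(add(Z, mul(SSZ, Z))))
  →3  S(S(mul(SSZ, Z)))
  →4  S(S(add(Z, mul(SZ, Z))))
  →5  S(S(mul(SZ, Z)))
  →6  S(S(add(Z, mul(Z, Z))))
  →7  S(S(mul(Z, Z)))
  →8  SSZ

Answer: YES — reaches normal form SSZ in 8 ≤ 10 steps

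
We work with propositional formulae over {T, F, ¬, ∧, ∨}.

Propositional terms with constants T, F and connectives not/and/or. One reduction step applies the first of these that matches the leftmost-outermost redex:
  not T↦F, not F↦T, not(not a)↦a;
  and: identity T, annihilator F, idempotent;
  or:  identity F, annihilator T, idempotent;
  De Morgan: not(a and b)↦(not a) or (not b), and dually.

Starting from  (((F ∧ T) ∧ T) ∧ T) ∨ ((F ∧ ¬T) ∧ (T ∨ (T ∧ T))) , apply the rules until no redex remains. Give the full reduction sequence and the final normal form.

  start: (((F ∧ T) ∧ T) ∧ T) ∨ ((F ∧ ¬T) ∧ (T ∨ (T ∧ T)))
  [1] ((F ∧ T) ∧ T) ∨ ((F ∧ ¬T) ∧ (T ∨ (T ∧ T)))
  [2] (F ∧ T) ∨ ((F ∧ ¬T) ∧ (T ∨ (T ∧ T)))
  [3] F ∨ ((F ∧ ¬T) ∧ (T ∨ (T ∧ T)))
  [4] (F ∧ ¬T) ∧ (T ∨ (T ∧ T))
  [5] F ∧ (T ∨ (T ∧ T))
  [6] F

Answer: normal form = F  (in 6 steps)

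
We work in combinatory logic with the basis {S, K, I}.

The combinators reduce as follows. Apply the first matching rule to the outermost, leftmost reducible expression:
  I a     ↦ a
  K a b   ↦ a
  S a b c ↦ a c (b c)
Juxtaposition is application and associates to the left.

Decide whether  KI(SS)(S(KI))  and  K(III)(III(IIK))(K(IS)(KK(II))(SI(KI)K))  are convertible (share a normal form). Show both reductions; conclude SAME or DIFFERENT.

Term A:
  start: KI(SS)(S(KI))
  [1] I(S(KI))
  [2] S(KI)

Term B:
  start: K(III)(III(IIK))(K(IS)(KK(II))(SI(KI)K))
  [1] III(K(IS)(KK(II))(SI(KI)K))
  [2] II(K(IS)(KK(II))(SI(KI)K))
  [3] I(K(IS)(KK(II))(SI(KI)K))
  [4] K(IS)(KK(II))(SI(KI)K)
  [5] IS(SI(KI)K)
  [6] S(SI(KI)K)
  [7] S(IK(KIK))
  [8] S(K(KIK))
  [9] S(KI)

Answer: SAME — A ⇓ S(KI), B ⇓ S(KI)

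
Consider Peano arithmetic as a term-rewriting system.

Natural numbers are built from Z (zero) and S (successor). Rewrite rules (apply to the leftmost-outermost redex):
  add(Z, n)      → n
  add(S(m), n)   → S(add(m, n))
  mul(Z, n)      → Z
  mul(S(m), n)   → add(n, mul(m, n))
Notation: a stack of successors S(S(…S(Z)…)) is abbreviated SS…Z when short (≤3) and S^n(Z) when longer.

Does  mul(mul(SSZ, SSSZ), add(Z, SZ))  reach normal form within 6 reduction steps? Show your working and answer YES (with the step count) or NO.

Answer: NO — after 6 steps the term is S(mul(add(SSZ, mul(SZ, SSSZ)), add(Z, SZ))), not yet normal

Reduction:
  start: mul(mul(SSZ, SSSZ), add(Z, SZ))
  step 1: mul(add(SSSZ, mul(SZ, SSSZ)), add(Z, SZ))
  step 2: mul(S(add(SSZ, mul(SZ, SSSZ))), add(Z, SZ))
  step 3: add(add(Z, SZ), mul(add(SSZ, mul(SZ, SSSZ)), add(Z, SZ)))
  step 4: add(SZ, mul(add(SSZ, mul(SZ, SSSZ)), add(Z, SZ)))
  step 5: S(add(Z, mul(add(SSZ, mul(SZ, SSSZ)), add(Z, SZ))))
  step 6: S(mul(add(SSZ, mul(SZ, SSSZ)), add(Z, SZ)))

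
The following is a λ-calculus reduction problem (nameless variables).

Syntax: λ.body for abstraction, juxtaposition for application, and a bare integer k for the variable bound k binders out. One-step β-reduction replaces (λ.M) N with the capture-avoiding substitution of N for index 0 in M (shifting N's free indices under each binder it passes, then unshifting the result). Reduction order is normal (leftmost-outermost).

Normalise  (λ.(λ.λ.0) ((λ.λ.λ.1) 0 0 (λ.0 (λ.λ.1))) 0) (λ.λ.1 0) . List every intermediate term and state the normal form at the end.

  start: (λ.(λ.λ.0) ((λ.λ.λ.1) 0 0 (λ.0 (λ.λ.1))) 0) (λ.λ.1 0)
  →1  (λ.λ.0) ((λ.λ.λ.1) (λ.λ.1 0) (λ.λ.1 0) (λ.0 (λ.λ.1))) (λ.λ.1 0)
  →2  (λ.0) (λ.λ.1 0)
  →3  λ.λ.1 0

Answer: normal form = λ.λ.1 0  (in 3 steps)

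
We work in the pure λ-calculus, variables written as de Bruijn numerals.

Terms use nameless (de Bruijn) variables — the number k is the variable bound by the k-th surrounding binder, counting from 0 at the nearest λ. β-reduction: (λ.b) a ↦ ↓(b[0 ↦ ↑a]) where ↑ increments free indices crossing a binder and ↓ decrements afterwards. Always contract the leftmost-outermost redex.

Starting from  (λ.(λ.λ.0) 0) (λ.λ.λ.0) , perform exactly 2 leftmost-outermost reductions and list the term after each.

Answer: after 2 steps: λ.0

Working:
  start: (λ.(λ.λ.0) 0) (λ.λ.λ.0)
  step 1: (λ.λ.0) (λ.λ.λ.0)
  step 2: λ.0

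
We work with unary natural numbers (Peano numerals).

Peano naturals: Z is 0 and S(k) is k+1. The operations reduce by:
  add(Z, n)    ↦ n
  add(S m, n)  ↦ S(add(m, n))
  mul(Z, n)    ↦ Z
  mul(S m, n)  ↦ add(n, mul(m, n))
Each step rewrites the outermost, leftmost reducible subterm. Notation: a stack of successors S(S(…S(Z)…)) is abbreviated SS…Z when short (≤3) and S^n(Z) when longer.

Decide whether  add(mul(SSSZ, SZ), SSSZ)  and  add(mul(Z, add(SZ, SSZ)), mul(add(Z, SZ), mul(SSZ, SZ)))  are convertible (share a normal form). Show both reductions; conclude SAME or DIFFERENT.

Answer: DIFFERENT — A ⇓ S^6(Z), B ⇓ SSZ

Working:
Term A:
  start: add(mul(SSSZ, SZ), SSSZ)
  step 1: add(add(SZ, mul(SSZ, SZ)), SSSZ)
  step 2: add(S(add(Z, mul(SSZ, SZ))), SSSZ)
  step 3: S(add(add(Z, mul(SSZ, SZ)), SSSZ))
  step 4: S(add(mul(SSZ, SZ), SSSZ))
  step 5: S(add(add(SZ, mul(SZ, SZ)), SSSZ))
  step 6: S(add(S(add(Z, mul(SZ, SZ))), SSSZ))
  step 7: S(S(add(add(Z, mul(SZ, SZ)), SSSZ)))
  step 8: S(S(add(mul(SZ, SZ), SSSZ)))
  step 9: S(S(add(add(SZ, mul(Z, SZ)), SSSZ)))
  step 10: S(S(add(S(add(Z, mul(Z, SZ))), SSSZ)))
  step 11: S(S(S(add(add(Z, mul(Z, SZ)), SSSZ))))
  step 12: S(S(S(add(mul(Z, SZ), SSSZ))))
  step 13: S(S(S(add(Z, SSSZ))))
  step 14: S^6(Z)

Term B:
  start: add(mul(Z, add(SZ, SSZ)), mul(add(Z, SZ), mul(SSZ, SZ)))
  step 1: add(Z, mul(add(Z, SZ), mul(SSZ, SZ)))
  step 2: mul(add(Z, SZ), mul(SSZ, SZ))
  step 3: mul(SZ, mul(SSZ, SZ))
  step 4: add(mul(SSZ, SZ), mul(Z, mul(SSZ, SZ)))
  step 5: add(add(SZ, mul(SZ, SZ)), mul(Z, mul(SSZ, SZ)))
  step 6: add(S(add(Z, mul(SZ, SZ))), mul(Z, mul(SSZ, SZ)))
  step 7: S(add(add(Z, mul(SZ, SZ)), mul(Z, mul(SSZ, SZ))))
  step 8: S(add(mul(SZ, SZ), mul(Z, mul(SSZ, SZ))))
  step 9: S(add(add(SZ, mul(Z, SZ)), mul(Z, mul(SSZ, SZ))))
  step 10: S(add(S(add(Z, mul(Z, SZ))), mul(Z, mul(SSZ, SZ))))
  step 11: S(S(add(add(Z, mul(Z, SZ)), mul(Z, mul(SSZ, SZ)))))
  step 12: S(S(add(mul(Z, SZ), mul(Z, mul(SSZ, SZ)))))
  step 13: S(S(add(Z, mul(Z, mul(SSZ, SZ)))))
  step 14: S(S(mul(Z, mul(SSZ, SZ))))
  step 15: SSZ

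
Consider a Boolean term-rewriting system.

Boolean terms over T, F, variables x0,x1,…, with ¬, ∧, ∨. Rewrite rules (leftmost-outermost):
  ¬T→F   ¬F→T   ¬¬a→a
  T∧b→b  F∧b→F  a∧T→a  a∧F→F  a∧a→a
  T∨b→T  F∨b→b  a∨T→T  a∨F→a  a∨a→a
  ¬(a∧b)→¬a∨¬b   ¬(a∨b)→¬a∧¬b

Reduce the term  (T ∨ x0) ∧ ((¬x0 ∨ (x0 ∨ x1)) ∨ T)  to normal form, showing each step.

  start: (T ∨ x0) ∧ ((¬x0 ∨ (x0 ∨ x1)) ∨ T)
  →1  T ∧ ((¬x0 ∨ (x0 ∨ x1)) ∨ T)
  →2  (¬x0 ∨ (x0 ∨ x1)) ∨ T
  →3  T

Answer: normal form = T  (in 3 steps)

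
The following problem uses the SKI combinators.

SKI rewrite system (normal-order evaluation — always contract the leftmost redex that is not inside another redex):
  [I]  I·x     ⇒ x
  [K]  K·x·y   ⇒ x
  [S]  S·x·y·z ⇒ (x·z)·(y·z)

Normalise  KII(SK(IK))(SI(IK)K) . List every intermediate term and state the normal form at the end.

  start: KII(SK(IK))(SI(IK)K)
  [1] I(SK(IK))(SI(IK)K)
  [2] SK(IK)(SI(IK)K)
  [3] K(SI(IK)K)(IK(SI(IK)K))
  [4] SI(IK)K
  [5] IK(IKK)
  [6] K(IKK)
  [7] K(KK)

Answer: normal form = K(KK)  (in 7 steps)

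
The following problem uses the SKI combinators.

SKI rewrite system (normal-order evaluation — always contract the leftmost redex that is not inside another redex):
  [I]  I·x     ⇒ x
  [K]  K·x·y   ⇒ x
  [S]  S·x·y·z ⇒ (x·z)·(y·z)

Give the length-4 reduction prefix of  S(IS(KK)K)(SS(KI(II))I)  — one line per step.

Answer: after 4 steps: S(S(KK)K)(SII)

Reduction:
  start: S(IS(KK)K)(SS(KI(II))I)
  step 1: S(S(KK)K)(SS(KI(II))I)
  step 2: S(S(KK)K)(SI(KI(II)I))
  step 3: S(S(KK)K)(SI(II))
  step 4: S(S(KK)K)(SII)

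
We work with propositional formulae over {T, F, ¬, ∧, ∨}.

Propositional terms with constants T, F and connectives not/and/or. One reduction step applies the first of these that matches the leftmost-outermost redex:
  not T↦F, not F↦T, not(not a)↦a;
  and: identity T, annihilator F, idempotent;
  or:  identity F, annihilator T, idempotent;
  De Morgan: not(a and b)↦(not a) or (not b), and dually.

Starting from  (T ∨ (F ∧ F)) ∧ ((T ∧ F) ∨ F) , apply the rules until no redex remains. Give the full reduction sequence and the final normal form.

Answer: normal form = F  (in 4 steps)

Derivation:
  start: (T ∨ (F ∧ F)) ∧ ((T ∧ F) ∨ F)
  [1] T ∧ ((T ∧ F) ∨ F)
  [2] (T ∧ F) ∨ F
  [3] T ∧ F
  [4] F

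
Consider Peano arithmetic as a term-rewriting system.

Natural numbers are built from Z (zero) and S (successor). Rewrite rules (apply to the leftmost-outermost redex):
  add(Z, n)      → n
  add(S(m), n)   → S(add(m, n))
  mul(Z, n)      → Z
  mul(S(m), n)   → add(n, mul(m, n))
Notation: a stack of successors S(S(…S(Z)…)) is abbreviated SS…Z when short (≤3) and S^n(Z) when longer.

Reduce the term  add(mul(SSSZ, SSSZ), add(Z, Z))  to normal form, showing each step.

  start: add(mul(SSSZ, SSSZ), add(Z, Z))
  →1  add(add(SSSZ, mul(SSZ, SSSZ)), add(Z, Z))
  →2  add(S(add(SSZ, mul(SSZ, SSSZ))), add(Z, Z))
  →3  S(add(add(SSZ, mul(SSZ, SSSZ)), add(Z, Z)))
  →4  S(add(S(add(SZ, mul(SSZ, SSSZ))), add(Z, Z)))
  →5  S(S(add(add(SZ, mul(SSZ, SSSZ)), add(Z, Z))))
  →6  S(S(add(S(add(Z, mul(SSZ, SSSZ))), add(Z, Z))))
  →7  S(S(S(add(add(Z, mul(SSZ, SSSZ)), add(Z, Z)))))
  →8  S(S(S(add(mul(SSZ, SSSZ), add(Z, Z)))))
  →9  S(S(S(add(add(SSSZ, mul(SZ, SSSZ)), add(Z, Z)))))
  →10  S(S(S(add(S(add(SSZ, mul(SZ, SSSZ))), add(Z, Z)))))
  →11  S(S(S(S(add(add(SSZ, mul(SZ, SSSZ)), add(Z, Z))))))
  →12  S(S(S(S(add(S(add(SZ, mul(SZ, SSSZ))), add(Z, Z))))))
  →13  S(S(S(S(S(add(add(SZ, mul(SZ, SSSZ)), add(Z, Z)))))))
  →14  S(S(S(S(S(add(S(add(Z, mul(SZ, SSSZ))), add(Z, Z)))))))
  →15  S(S(S(S(S(S(add(add(Z, mul(SZ, SSSZ)), add(Z, Z))))))))
  →16  S(S(S(S(S(S(add(mul(SZ, SSSZ), add(Z, Z))))))))
  →17  S(S(S(S(S(S(add(add(SSSZ, mul(Z, SSSZ)), add(Z, Z))))))))
  →18  S(S(S(S(S(S(add(S(add(SSZ, mul(Z, SSSZ))), add(Z, Z))))))))
  →19  S(S(S(S(S(S(S(add(add(SSZ, mul(Z, SSSZ)), add(Z, Z)))))))))
  →20  S(S(S(S(S(S(S(add(S(add(SZ, mul(Z, SSSZ))), add(Z, Z)))))))))
  →21  S(S(S(S(S(S(S(S(add(add(SZ, mul(Z, SSSZ)), add(Z, Z))))))))))
  →22  S(S(S(S(S(S(S(S(add(S(add(Z, mul(Z, SSSZ))), add(Z, Z))))))))))
  →23  S(S(S(S(S(S(S(S(S(add(add(Z, mul(Z, SSSZ)), add(Z, Z)))))))))))
  →24  S(S(S(S(S(S(S(S(S(add(mul(Z, SSSZ), add(Z, Z)))))))))))
  →25  S(S(S(S(S(S(S(S(S(add(Z, add(Z, Z)))))))))))
  →26  S(S(S(S(S(S(S(S(S(add(Z, Z))))))))))
  →27  S^9(Z)

Answer: normal form = S^9(Z)  (in 27 steps)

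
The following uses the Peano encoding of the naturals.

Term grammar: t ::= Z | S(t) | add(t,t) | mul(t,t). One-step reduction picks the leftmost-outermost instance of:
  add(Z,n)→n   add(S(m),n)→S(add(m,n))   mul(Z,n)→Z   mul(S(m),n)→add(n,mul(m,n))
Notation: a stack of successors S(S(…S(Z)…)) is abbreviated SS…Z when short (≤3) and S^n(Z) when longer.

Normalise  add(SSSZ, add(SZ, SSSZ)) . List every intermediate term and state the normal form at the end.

Answer: normal form = S^7(Z)  (in 6 steps)

Reduction:
  start: add(SSSZ, add(SZ, SSSZ))
  →1  S(add(SSZ, add(SZ, SSSZ)))
  →2  S(S(add(SZ, add(SZ, SSSZ))))
  →3  S(S(S(add(Z, add(SZ, SSSZ)))))
  →4  S(S(S(add(SZ, SSSZ))))
  →5  S(S(S(S(add(Z, SSSZ)))))
  →6  S^7(Z)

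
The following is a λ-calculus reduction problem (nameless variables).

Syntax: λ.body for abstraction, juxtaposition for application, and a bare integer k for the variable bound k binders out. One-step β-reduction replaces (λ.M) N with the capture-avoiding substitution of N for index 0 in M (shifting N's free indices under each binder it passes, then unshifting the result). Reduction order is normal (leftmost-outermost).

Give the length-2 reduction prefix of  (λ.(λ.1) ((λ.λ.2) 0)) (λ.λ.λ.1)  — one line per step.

Answer: after 2 steps: λ.λ.λ.1

Working:
  start: (λ.(λ.1) ((λ.λ.2) 0)) (λ.λ.λ.1)
  step 1: (λ.λ.λ.λ.1) ((λ.λ.λ.λ.λ.1) (λ.λ.λ.1))
  step 2: λ.λ.λ.1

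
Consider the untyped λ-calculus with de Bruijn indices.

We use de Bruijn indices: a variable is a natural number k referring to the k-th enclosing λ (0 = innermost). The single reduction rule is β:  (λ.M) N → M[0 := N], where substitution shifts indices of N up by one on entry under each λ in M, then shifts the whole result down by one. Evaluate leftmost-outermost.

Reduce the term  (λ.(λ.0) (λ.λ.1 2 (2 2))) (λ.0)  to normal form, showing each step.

Answer: normal form = λ.λ.1 (λ.0) (λ.0)  (in 3 steps)

Reduction:
  start: (λ.(λ.0) (λ.λ.1 2 (2 2))) (λ.0)
  →1  (λ.0) (λ.λ.1 (λ.0) ((λ.0) (λ.0)))
  →2  λ.λ.1 (λ.0) ((λ.0) (λ.0))
  →3  λ.λ.1 (λ.0) (λ.0)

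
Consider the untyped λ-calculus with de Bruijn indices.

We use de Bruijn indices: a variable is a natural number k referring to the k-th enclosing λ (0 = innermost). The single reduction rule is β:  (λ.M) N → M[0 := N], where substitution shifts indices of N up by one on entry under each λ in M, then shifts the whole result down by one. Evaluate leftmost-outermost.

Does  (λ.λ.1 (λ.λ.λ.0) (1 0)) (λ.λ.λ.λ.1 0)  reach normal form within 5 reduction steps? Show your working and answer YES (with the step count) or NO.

  start: (λ.λ.1 (λ.λ.λ.0) (1 0)) (λ.λ.λ.λ.1 0)
  [1] λ.(λ.λ.λ.λ.1 0) (λ.λ.λ.0) ((λ.λ.λ.λ.1 0) 0)
  [2] λ.(λ.λ.λ.1 0) ((λ.λ.λ.λ.1 0) 0)
  [3] λ.λ.λ.1 0

Answer: YES — reaches normal form λ.λ.λ.1 0 in 3 ≤ 5 steps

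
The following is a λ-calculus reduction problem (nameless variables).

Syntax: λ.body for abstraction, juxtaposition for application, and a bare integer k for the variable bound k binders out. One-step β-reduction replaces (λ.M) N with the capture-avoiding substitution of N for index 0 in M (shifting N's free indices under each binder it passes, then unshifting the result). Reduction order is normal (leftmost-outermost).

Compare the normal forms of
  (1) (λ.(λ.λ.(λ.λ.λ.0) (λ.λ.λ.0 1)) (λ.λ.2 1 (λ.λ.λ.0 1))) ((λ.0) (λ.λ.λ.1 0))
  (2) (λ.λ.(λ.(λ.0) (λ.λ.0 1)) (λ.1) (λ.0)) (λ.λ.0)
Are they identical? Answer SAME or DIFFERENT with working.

Answer: DIFFERENT — A ⇓ λ.λ.λ.0, B ⇓ λ.λ.0 (λ.0)

Reduction:
Term A:
  start: (λ.(λ.λ.(λ.λ.λ.0) (λ.λ.λ.0 1)) (λ.λ.2 1 (λ.λ.λ.0 1))) ((λ.0) (λ.λ.λ.1 0))
  →1  (λ.λ.(λ.λ.λ.0) (λ.λ.λ.0 1)) (λ.λ.(λ.0) (λ.λ.λ.1 0) 1 (λ.λ.λ.0 1))
  →2  λ.(λ.λ.λ.0) (λ.λ.λ.0 1)
  →3  λ.λ.λ.0

Term B:
  start: (λ.λ.(λ.(λ.0) (λ.λ.0 1)) (λ.1) (λ.0)) (λ.λ.0)
  →1  λ.(λ.(λ.0) (λ.λ.0 1)) (λ.1) (λ.0)
  →2  λ.(λ.0) (λ.λ.0 1) (λ.0)
  →3  λ.(λ.λ.0 1) (λ.0)
  →4  λ.λ.0 (λ.0)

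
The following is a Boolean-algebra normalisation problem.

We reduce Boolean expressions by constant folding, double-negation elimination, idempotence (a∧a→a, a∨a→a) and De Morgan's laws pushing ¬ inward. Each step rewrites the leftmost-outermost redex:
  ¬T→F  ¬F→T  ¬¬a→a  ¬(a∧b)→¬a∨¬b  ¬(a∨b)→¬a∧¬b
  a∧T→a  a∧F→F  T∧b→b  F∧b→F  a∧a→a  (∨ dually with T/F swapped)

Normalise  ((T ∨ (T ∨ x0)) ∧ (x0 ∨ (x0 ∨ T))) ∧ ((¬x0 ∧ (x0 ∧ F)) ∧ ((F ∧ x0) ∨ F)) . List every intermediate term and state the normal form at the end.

  start: ((T ∨ (T ∨ x0)) ∧ (x0 ∨ (x0 ∨ T))) ∧ ((¬x0 ∧ (x0 ∧ F)) ∧ ((F ∧ x0) ∨ F))
  →1  (T ∧ (x0 ∨ (x0 ∨ T))) ∧ ((¬x0 ∧ (x0 ∧ F)) ∧ ((F ∧ x0) ∨ F))
  →2  (x0 ∨ (x0 ∨ T)) ∧ ((¬x0 ∧ (x0 ∧ F)) ∧ ((F ∧ x0) ∨ F))
  →3  (x0 ∨ T) ∧ ((¬x0 ∧ (x0 ∧ F)) ∧ ((F ∧ x0) ∨ F))
  →4  T ∧ ((¬x0 ∧ (x0 ∧ F)) ∧ ((F ∧ x0) ∨ F))
  →5  (¬x0 ∧ (x0 ∧ F)) ∧ ((F ∧ x0) ∨ F)
  →6  (¬x0 ∧ F) ∧ ((F ∧ x0) ∨ F)
  →7  F ∧ ((F ∧ x0) ∨ F)
  →8  F

Answer: normal form = F  (in 8 steps)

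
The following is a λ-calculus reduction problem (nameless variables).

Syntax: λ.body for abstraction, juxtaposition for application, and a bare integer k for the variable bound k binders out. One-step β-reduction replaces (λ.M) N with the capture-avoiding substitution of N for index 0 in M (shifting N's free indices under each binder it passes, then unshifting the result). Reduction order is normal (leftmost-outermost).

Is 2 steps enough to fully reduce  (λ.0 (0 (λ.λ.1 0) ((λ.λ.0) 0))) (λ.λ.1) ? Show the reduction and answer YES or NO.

Answer: NO — after 2 steps the term is λ.(λ.λ.1) (λ.λ.1 0) ((λ.λ.0) (λ.λ.1)), not yet normal

Reduction:
  start: (λ.0 (0 (λ.λ.1 0) ((λ.λ.0) 0))) (λ.λ.1)
  →1  (λ.λ.1) ((λ.λ.1) (λ.λ.1 0) ((λ.λ.0) (λ.λ.1)))
  →2  λ.(λ.λ.1) (λ.λ.1 0) ((λ.λ.0) (λ.λ.1))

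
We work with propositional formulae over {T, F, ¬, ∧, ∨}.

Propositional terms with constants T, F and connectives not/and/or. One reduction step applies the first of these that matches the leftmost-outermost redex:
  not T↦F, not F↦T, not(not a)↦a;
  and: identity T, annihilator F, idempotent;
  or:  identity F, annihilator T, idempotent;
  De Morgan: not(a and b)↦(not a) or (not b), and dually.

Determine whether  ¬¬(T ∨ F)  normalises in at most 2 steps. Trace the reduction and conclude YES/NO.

  start: ¬¬(T ∨ F)
  step 1: T ∨ F
  step 2: T

Answer: YES — reaches normal form T in 2 ≤ 2 steps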